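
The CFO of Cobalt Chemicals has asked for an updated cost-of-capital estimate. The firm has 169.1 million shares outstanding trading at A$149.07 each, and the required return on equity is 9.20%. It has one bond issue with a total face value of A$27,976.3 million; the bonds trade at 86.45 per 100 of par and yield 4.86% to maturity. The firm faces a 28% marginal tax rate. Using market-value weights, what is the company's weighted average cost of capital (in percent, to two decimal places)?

6.41%

Market value of equity E = 149.07 × 169.1m = 25207.737m. Market value of debt D = 27976.3m × 86.45/100 = 24185.51135m.
Total capital V = 25207.737 + 24185.51135 = 49393.24835.
Equity: weight = 25207.737/49393.24835 = 0.5103; cost = 9.2%.
Bonds outstanding: weight = 24185.51135/49393.24835 = 0.4897; after-tax cost = 4.86% × (1 − 28%) = 3.4992%.
WACC = 0.5103 × 9.2000% + 0.4897 × 3.4992% = 6.4086%.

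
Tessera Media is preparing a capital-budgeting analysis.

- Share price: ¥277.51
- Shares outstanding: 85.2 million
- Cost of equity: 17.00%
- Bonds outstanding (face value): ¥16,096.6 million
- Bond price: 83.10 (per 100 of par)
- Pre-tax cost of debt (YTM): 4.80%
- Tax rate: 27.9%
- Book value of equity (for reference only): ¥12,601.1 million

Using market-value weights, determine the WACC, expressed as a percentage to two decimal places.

Market value of equity E = 277.51 × 85.2m = 23643.852m. Market value of debt D = 16096.6m × 83.1/100 = 13376.2746m.
Total capital V = 23643.852 + 13376.2746 = 37020.1266.
Equity: weight = 23643.852/37020.1266 = 0.6387; cost = 17%.
Bonds outstanding: weight = 13376.2746/37020.1266 = 0.3613; after-tax cost = 4.8% × (1 − 27.9%) = 3.4608%.
WACC = 0.6387 × 17.0000% + 0.3613 × 3.4608% = 12.1080%.

12.11%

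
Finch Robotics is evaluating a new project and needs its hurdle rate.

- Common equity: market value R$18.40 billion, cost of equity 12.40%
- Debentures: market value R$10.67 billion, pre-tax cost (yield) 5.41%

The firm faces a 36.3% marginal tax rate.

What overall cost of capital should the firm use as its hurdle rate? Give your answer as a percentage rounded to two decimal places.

9.11%

Total capital V = 18.4 + 10.67 = 29.07.
Equity: weight = 18.4/29.07 = 0.6330; cost = 12.4%.
Debentures: weight = 10.67/29.07 = 0.3670; after-tax cost = 5.41% × (1 − 36.3%) = 3.4462%.
WACC = 0.6330 × 12.4000% + 0.3670 × 3.4462% = 9.1135%.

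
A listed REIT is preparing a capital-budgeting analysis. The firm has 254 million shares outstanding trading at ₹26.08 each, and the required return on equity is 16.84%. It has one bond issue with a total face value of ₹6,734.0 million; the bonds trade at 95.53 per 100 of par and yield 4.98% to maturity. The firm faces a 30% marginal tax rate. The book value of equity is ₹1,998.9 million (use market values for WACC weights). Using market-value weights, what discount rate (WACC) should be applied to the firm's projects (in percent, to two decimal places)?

10.26%

Market value of equity E = 26.08 × 254m = 6624.32m. Market value of debt D = 6734m × 95.53/100 = 6432.9902m.
Total capital V = 6624.32 + 6432.9902 = 13057.3102.
Equity: weight = 6624.32/13057.3102 = 0.5073; cost = 16.84%.
Bonds outstanding: weight = 6432.9902/13057.3102 = 0.4927; after-tax cost = 4.98% × (1 − 30%) = 3.4860%.
WACC = 0.5073 × 16.8400% + 0.4927 × 3.4860% = 10.2608%.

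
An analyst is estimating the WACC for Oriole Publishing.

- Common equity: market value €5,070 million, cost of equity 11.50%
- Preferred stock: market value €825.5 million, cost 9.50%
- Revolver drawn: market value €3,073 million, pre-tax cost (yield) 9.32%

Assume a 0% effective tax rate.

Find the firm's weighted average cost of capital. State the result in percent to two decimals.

10.57%

Total capital V = 5070 + 825.5 + 3073 = 8968.5.
Equity: weight = 5070/8968.5 = 0.5653; cost = 11.5%.
Preferred: weight = 825.5/8968.5 = 0.0920; cost = 9.5%.
Revolver drawn: weight = 3073/8968.5 = 0.3426; after-tax cost = 9.32% × (1 − 0%) = 9.3200%.
WACC = 0.5653 × 11.5000% + 0.0920 × 9.5000% + 0.3426 × 9.3200% = 10.5689%.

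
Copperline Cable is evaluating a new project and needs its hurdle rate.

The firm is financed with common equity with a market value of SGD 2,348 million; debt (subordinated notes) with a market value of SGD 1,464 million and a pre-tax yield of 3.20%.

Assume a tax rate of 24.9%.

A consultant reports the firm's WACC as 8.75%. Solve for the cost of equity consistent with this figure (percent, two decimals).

12.71%

Total capital V = 2348 + 1464 = 3812.
Equity weight = 2348/3812 = 0.6159.
Subordinated notes weight = 1464/3812 = 0.3841.
Debt contribution = 0.3841 × 3.2% × (1 − 24.9%) = 0.9229%.
Required equity contribution = 8.75% − 0.9229% = 7.8271%.
Re = 7.8271% / 0.6159 = 12.7073%.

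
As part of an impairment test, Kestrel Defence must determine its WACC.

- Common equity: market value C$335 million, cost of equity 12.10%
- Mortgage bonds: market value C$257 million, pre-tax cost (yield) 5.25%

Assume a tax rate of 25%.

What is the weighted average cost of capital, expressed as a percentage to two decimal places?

8.56%

Total capital V = 335 + 257 = 592.
Equity: weight = 335/592 = 0.5659; cost = 12.1%.
Mortgage bonds: weight = 257/592 = 0.4341; after-tax cost = 5.25% × (1 − 25%) = 3.9375%.
WACC = 0.5659 × 12.1000% + 0.4341 × 3.9375% = 8.5565%.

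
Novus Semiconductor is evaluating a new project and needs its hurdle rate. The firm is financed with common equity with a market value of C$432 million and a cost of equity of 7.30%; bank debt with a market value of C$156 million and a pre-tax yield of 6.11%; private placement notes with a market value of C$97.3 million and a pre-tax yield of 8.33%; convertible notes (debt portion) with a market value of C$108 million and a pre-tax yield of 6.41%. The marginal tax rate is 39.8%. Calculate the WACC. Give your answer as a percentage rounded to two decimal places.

Total capital V = 432 + 156 + 97.3 + 108 = 793.3.
Equity: weight = 432/793.3 = 0.5446; cost = 7.3%.
Bank debt: weight = 156/793.3 = 0.1966; after-tax cost = 6.11% × (1 − 39.8%) = 3.6782%.
Private placement notes: weight = 97.3/793.3 = 0.1227; after-tax cost = 8.33% × (1 − 39.8%) = 5.0147%.
Convertible notes (debt portion): weight = 108/793.3 = 0.1361; after-tax cost = 6.41% × (1 − 39.8%) = 3.8588%.
WACC = 0.5446 × 7.3000% + 0.1966 × 3.6782% + 0.1227 × 5.0147% + 0.1361 × 3.8588% = 5.8390%.

5.84%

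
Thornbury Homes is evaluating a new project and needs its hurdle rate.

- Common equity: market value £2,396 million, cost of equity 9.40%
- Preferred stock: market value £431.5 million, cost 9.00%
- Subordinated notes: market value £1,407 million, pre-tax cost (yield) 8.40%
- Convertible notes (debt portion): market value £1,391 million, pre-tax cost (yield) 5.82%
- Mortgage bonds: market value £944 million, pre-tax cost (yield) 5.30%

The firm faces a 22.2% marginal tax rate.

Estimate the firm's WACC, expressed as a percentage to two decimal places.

6.97%

Total capital V = 2396 + 431.5 + 1407 + 1391 + 944 = 6569.5.
Equity: weight = 2396/6569.5 = 0.3647; cost = 9.4%.
Preferred: weight = 431.5/6569.5 = 0.0657; cost = 9%.
Subordinated notes: weight = 1407/6569.5 = 0.2142; after-tax cost = 8.4% × (1 − 22.2%) = 6.5352%.
Convertible notes (debt portion): weight = 1391/6569.5 = 0.2117; after-tax cost = 5.82% × (1 − 22.2%) = 4.5280%.
Mortgage bonds: weight = 944/6569.5 = 0.1437; after-tax cost = 5.3% × (1 − 22.2%) = 4.1234%.
WACC = 0.3647 × 9.4000% + 0.0657 × 9.0000% + 0.2142 × 6.5352% + 0.2117 × 4.5280% + 0.1437 × 4.1234% = 6.9704%.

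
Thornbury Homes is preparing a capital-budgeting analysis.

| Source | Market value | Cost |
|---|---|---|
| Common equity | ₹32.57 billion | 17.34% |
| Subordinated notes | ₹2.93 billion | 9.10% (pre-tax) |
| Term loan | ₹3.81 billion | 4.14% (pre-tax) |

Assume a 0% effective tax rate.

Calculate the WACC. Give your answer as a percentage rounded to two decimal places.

15.45%

Total capital V = 32.57 + 2.93 + 3.81 = 39.31.
Equity: weight = 32.57/39.31 = 0.8285; cost = 17.34%.
Subordinated notes: weight = 2.93/39.31 = 0.0745; after-tax cost = 9.1% × (1 − 0%) = 9.1000%.
Term loan: weight = 3.81/39.31 = 0.0969; after-tax cost = 4.14% × (1 − 0%) = 4.1400%.
WACC = 0.8285 × 17.3400% + 0.0745 × 9.1000% + 0.0969 × 4.1400% = 15.4465%.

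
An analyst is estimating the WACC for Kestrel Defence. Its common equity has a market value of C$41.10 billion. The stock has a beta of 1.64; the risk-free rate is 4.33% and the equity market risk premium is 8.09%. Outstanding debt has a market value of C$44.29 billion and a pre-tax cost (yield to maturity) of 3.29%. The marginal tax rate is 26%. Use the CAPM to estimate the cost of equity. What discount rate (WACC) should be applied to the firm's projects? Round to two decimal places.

9.73%

Cost of equity via CAPM: Re = 4.33% + 1.64 × 8.09% = 17.5976%.
Total capital V = 41.1 + 44.29 = 85.39.
Equity: weight = 41.1/85.39 = 0.4813; cost = 17.5976%.
Debt: weight = 44.29/85.39 = 0.5187; after-tax cost = 3.29% × (1 − 26%) = 2.4346%.
WACC = 0.4813 × 17.5976% + 0.5187 × 2.4346% = 9.7329%.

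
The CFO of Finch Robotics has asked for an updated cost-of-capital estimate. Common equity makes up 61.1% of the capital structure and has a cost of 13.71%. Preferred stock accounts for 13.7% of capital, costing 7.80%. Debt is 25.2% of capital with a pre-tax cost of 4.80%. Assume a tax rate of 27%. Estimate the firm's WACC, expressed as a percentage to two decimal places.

After-tax cost of debt = 4.8% × (1 − 27%) = 3.5040%.
WACC = 0.611 × 13.7100% + 0.137 × 7.8000% + 0.252 × 3.5040% = 10.3284%.

10.33%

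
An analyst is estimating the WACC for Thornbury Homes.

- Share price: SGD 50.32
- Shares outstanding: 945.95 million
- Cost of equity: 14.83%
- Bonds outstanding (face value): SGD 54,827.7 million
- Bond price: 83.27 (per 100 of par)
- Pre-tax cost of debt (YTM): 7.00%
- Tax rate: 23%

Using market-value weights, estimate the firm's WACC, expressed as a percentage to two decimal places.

10.21%

Market value of equity E = 50.32 × 945.95m = 47600.204m. Market value of debt D = 54827.7m × 83.27/100 = 45655.02579m.
Total capital V = 47600.204 + 45655.02579 = 93255.22979.
Equity: weight = 47600.204/93255.22979 = 0.5104; cost = 14.83%.
Bonds outstanding: weight = 45655.02579/93255.22979 = 0.4896; after-tax cost = 7% × (1 − 23%) = 5.3900%.
WACC = 0.5104 × 14.8300% + 0.4896 × 5.3900% = 10.2085%.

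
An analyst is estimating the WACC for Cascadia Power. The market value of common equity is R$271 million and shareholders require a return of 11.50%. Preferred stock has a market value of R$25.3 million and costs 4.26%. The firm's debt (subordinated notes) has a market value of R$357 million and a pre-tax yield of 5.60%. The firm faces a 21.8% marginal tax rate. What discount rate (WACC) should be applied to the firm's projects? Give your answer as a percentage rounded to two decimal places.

Total capital V = 271 + 25.3 + 357 = 653.3.
Equity: weight = 271/653.3 = 0.4148; cost = 11.5%.
Preferred: weight = 25.3/653.3 = 0.0387; cost = 4.26%.
Subordinated notes: weight = 357/653.3 = 0.5465; after-tax cost = 5.6% × (1 − 21.8%) = 4.3792%.
WACC = 0.4148 × 11.5000% + 0.0387 × 4.2600% + 0.5465 × 4.3792% = 7.3284%.

7.33%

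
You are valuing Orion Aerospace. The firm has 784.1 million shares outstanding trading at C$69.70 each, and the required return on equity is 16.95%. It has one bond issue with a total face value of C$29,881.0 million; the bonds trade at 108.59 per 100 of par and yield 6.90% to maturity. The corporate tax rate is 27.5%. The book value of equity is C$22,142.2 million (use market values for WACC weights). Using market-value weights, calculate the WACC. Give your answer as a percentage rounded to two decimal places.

Market value of equity E = 69.7 × 784.1m = 54651.77m. Market value of debt D = 29881m × 108.59/100 = 32447.7779m.
Total capital V = 54651.77 + 32447.7779 = 87099.5479.
Equity: weight = 54651.77/87099.5479 = 0.6275; cost = 16.95%.
Bonds outstanding: weight = 32447.7779/87099.5479 = 0.3725; after-tax cost = 6.9% × (1 − 27.5%) = 5.0025%.
WACC = 0.6275 × 16.9500% + 0.3725 × 5.0025% = 12.4991%.

12.50%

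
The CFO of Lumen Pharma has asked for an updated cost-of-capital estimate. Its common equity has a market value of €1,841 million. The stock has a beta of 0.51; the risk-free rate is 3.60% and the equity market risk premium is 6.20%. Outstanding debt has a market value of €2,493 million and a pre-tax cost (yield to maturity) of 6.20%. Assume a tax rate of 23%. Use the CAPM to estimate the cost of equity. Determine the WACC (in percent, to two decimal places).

Cost of equity via CAPM: Re = 3.6% + 0.51 × 6.2% = 6.7620%.
Total capital V = 1841 + 2493 = 4334.
Equity: weight = 1841/4334 = 0.4248; cost = 6.762%.
Debt: weight = 2493/4334 = 0.5752; after-tax cost = 6.2% × (1 − 23%) = 4.7740%.
WACC = 0.4248 × 6.7620% + 0.5752 × 4.7740% = 5.6185%.

5.62%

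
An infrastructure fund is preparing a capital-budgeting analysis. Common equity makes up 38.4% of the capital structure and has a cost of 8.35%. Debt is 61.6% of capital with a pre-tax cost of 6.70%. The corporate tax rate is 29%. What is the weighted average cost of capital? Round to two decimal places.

After-tax cost of debt = 6.7% × (1 − 29%) = 4.7570%.
WACC = 0.384 × 8.3500% + 0.616 × 4.7570% = 6.1367%.

6.14%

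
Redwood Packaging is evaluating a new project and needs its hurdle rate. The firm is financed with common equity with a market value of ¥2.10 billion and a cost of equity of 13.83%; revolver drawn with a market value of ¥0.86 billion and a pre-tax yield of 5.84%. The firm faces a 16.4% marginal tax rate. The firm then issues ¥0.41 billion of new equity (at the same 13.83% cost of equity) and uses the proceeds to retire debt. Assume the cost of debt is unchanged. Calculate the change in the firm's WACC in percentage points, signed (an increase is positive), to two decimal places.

Current WACC:
Total capital V = 2.1 + 0.86 = 2.96.
Equity: weight = 2.1/2.96 = 0.7095; cost = 13.83%.
Revolver drawn: weight = 0.86/2.96 = 0.2905; after-tax cost = 5.84% × (1 − 16.4%) = 4.8822%.
WACC = 0.7095 × 13.8300% + 0.2905 × 4.8822% = 11.2303%.
After the change:
Total capital V = 2.51 + 0.45 = 2.96.
Equity: weight = 2.51/2.96 = 0.8480; cost = 13.83%.
Revolver drawn: weight = 0.45/2.96 = 0.1520; after-tax cost = 5.84% × (1 − 16.4%) = 4.8822%.
WACC = 0.8480 × 13.8300% + 0.1520 × 4.8822% = 12.4697%.
Change in WACC = 12.4697% − 11.2303% = 1.2394 pp.

+1.24 pp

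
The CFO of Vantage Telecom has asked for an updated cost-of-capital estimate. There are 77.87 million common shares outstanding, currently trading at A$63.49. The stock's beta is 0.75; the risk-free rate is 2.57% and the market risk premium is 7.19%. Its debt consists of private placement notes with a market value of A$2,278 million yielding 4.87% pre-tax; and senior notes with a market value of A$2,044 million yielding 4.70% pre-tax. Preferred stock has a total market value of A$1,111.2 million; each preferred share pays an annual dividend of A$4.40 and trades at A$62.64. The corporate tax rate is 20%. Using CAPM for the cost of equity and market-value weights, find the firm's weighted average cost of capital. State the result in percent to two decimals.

Cost of equity via CAPM: Re = 2.57% + 0.75 × 7.19% = 7.9625%.
Cost of preferred: Rp = 4.4 / 62.64 = 7.0243%.
Market value of equity E = 63.49 × 77.87m = 4943.9663m.
Total capital V = 4943.9663 + 1111.2 + 2278 + 2044 = 10377.1663.
Equity: weight = 4943.9663/10377.1663 = 0.4764; cost = 7.9625%.
Preferred: weight = 1111.2/10377.1663 = 0.1071; cost = 7.0243%.
Private placement notes: weight = 2278/10377.1663 = 0.2195; after-tax cost = 4.87% × (1 − 20%) = 3.8960%.
Senior notes: weight = 2044/10377.1663 = 0.1970; after-tax cost = 4.7% × (1 − 20%) = 3.7600%.
WACC = 0.4764 × 7.9625% + 0.1071 × 7.0243% + 0.2195 × 3.8960% + 0.1970 × 3.7600% = 6.1416%.

6.14%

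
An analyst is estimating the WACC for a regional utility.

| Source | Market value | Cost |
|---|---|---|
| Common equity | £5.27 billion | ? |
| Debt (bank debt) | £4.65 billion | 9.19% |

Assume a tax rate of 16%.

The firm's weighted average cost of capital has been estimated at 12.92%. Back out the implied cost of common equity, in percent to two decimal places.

Total capital V = 5.27 + 4.65 = 9.92.
Equity weight = 5.27/9.92 = 0.5312.
Bank debt weight = 4.65/9.92 = 0.4688.
Debt contribution = 0.4688 × 9.19% × (1 − 16%) = 3.6186%.
Required equity contribution = 12.92% − 3.6186% = 9.3014%.
Re = 9.3014% / 0.5312 = 17.5086%.

17.51%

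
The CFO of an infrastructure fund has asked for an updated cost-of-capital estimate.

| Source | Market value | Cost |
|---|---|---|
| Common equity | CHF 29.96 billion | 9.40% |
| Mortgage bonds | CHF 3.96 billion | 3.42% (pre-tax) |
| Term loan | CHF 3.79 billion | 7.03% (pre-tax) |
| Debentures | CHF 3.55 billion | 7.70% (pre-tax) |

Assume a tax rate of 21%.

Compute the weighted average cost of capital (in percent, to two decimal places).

Total capital V = 29.96 + 3.96 + 3.79 + 3.55 = 41.26.
Equity: weight = 29.96/41.26 = 0.7261; cost = 9.4%.
Mortgage bonds: weight = 3.96/41.26 = 0.0960; after-tax cost = 3.42% × (1 − 21%) = 2.7018%.
Term loan: weight = 3.79/41.26 = 0.0919; after-tax cost = 7.03% × (1 − 21%) = 5.5537%.
Debentures: weight = 3.55/41.26 = 0.0860; after-tax cost = 7.7% × (1 − 21%) = 6.0830%.
WACC = 0.7261 × 9.4000% + 0.0960 × 2.7018% + 0.0919 × 5.5537% + 0.0860 × 6.0830% = 8.1184%.

8.12%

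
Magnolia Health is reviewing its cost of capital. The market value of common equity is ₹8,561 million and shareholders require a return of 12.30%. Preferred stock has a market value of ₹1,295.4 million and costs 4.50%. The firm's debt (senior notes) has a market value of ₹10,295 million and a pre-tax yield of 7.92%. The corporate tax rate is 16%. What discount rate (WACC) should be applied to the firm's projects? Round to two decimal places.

Total capital V = 8561 + 1295.4 + 10295 = 20151.4.
Equity: weight = 8561/20151.4 = 0.4248; cost = 12.3%.
Preferred: weight = 1295.4/20151.4 = 0.0643; cost = 4.5%.
Senior notes: weight = 10295/20151.4 = 0.5109; after-tax cost = 7.92% × (1 − 16%) = 6.6528%.
WACC = 0.4248 × 12.3000% + 0.0643 × 4.5000% + 0.5109 × 6.6528% = 8.9135%.

8.91%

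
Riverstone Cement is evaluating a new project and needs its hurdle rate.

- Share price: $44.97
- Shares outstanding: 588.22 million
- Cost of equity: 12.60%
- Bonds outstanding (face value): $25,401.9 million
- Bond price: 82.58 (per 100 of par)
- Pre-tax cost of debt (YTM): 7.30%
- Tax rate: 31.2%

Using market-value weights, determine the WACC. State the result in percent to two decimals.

Market value of equity E = 44.97 × 588.22m = 26452.2534m. Market value of debt D = 25401.9m × 82.58/100 = 20976.88902m.
Total capital V = 26452.2534 + 20976.88902 = 47429.14242.
Equity: weight = 26452.2534/47429.14242 = 0.5577; cost = 12.6%.
Bonds outstanding: weight = 20976.88902/47429.14242 = 0.4423; after-tax cost = 7.3% × (1 − 31.2%) = 5.0224%.
WACC = 0.5577 × 12.6000% + 0.4423 × 5.0224% = 9.2486%.

9.25%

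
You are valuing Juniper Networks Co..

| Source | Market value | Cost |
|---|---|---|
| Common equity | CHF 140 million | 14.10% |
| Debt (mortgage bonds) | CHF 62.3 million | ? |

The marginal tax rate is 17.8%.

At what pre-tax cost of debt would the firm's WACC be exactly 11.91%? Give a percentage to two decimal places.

8.50%

Total capital V = 140 + 62.3 = 202.3.
Equity weight = 140/202.3 = 0.6920.
Mortgage bonds weight = 62.3/202.3 = 0.3080.
Equity contribution = 0.6920 × 14.1% = 9.7578%.
Remaining for debt = 11.91% − 9.7578% = 2.1522%.
Rd × (1 − 17.8%) × 0.3080 = 2.1522%  ⇒  Rd = 8.5020%.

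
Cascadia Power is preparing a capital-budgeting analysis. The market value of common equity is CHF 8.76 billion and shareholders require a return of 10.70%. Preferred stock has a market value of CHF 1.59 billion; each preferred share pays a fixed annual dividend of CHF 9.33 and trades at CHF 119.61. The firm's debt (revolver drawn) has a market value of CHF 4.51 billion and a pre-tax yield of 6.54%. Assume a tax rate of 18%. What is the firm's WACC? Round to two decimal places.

8.77%

Cost of preferred: Rp = 9.33 / 119.61 = 7.8004%.
Total capital V = 8.76 + 1.59 + 4.51 = 14.86.
Equity: weight = 8.76/14.86 = 0.5895; cost = 10.7%.
Preferred: weight = 1.59/14.86 = 0.1070; cost = 7.8004%.
Revolver drawn: weight = 4.51/14.86 = 0.3035; after-tax cost = 6.54% × (1 − 18%) = 5.3628%.
WACC = 0.5895 × 10.7000% + 0.1070 × 7.8004% + 0.3035 × 5.3628% = 8.7699%.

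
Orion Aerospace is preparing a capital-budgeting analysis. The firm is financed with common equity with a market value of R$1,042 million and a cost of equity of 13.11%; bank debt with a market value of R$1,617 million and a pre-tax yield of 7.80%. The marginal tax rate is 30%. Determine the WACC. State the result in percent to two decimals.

Total capital V = 1042 + 1617 = 2659.
Equity: weight = 1042/2659 = 0.3919; cost = 13.11%.
Bank debt: weight = 1617/2659 = 0.6081; after-tax cost = 7.8% × (1 − 30%) = 5.4600%.
WACC = 0.3919 × 13.1100% + 0.6081 × 5.4600% = 8.4579%.

8.46%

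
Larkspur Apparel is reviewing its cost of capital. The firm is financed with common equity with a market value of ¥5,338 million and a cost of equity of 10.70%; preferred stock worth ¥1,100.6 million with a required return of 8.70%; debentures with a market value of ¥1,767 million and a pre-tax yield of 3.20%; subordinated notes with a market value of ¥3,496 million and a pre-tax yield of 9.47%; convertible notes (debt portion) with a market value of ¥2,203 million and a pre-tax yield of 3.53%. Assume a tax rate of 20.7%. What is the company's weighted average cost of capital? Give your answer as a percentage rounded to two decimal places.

Total capital V = 5338 + 1100.6 + 1767 + 3496 + 2203 = 13904.6.
Equity: weight = 5338/13904.6 = 0.3839; cost = 10.7%.
Preferred: weight = 1100.6/13904.6 = 0.0792; cost = 8.7%.
Debentures: weight = 1767/13904.6 = 0.1271; after-tax cost = 3.2% × (1 − 20.7%) = 2.5376%.
Subordinated notes: weight = 3496/13904.6 = 0.2514; after-tax cost = 9.47% × (1 − 20.7%) = 7.5097%.
Convertible notes (debt portion): weight = 2203/13904.6 = 0.1584; after-tax cost = 3.53% × (1 − 20.7%) = 2.7993%.
WACC = 0.3839 × 10.7000% + 0.0792 × 8.7000% + 0.1271 × 2.5376% + 0.2514 × 7.5097% + 0.1584 × 2.7993% = 7.4505%.

7.45%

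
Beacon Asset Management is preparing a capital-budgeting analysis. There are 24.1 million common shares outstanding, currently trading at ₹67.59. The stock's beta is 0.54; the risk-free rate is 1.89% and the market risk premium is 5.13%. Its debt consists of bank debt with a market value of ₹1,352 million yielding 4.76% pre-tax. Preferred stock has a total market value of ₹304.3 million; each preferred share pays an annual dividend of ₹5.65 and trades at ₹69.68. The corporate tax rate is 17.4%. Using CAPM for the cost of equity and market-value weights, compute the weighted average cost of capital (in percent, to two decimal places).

4.68%

Cost of equity via CAPM: Re = 1.89% + 0.54 × 5.13% = 4.6602%.
Cost of preferred: Rp = 5.65 / 69.68 = 8.1085%.
Market value of equity E = 67.59 × 24.1m = 1628.919m.
Total capital V = 1628.919 + 304.3 + 1352 = 3285.219.
Equity: weight = 1628.919/3285.219 = 0.4958; cost = 4.6602%.
Preferred: weight = 304.3/3285.219 = 0.0926; cost = 8.1085%.
Bank debt: weight = 1352/3285.219 = 0.4115; after-tax cost = 4.76% × (1 − 17.4%) = 3.9318%.
WACC = 0.4958 × 4.6602% + 0.0926 × 8.1085% + 0.4115 × 3.9318% = 4.6798%.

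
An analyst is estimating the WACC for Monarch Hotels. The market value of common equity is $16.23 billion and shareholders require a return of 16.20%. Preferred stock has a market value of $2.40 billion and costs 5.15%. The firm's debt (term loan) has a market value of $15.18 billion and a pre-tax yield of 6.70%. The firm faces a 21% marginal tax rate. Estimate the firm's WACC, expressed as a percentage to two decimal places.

Total capital V = 16.23 + 2.4 + 15.18 = 33.81.
Equity: weight = 16.23/33.81 = 0.4800; cost = 16.2%.
Preferred: weight = 2.4/33.81 = 0.0710; cost = 5.15%.
Term loan: weight = 15.18/33.81 = 0.4490; after-tax cost = 6.7% × (1 − 21%) = 5.2930%.
WACC = 0.4800 × 16.2000% + 0.0710 × 5.1500% + 0.4490 × 5.2930% = 10.5186%.

10.52%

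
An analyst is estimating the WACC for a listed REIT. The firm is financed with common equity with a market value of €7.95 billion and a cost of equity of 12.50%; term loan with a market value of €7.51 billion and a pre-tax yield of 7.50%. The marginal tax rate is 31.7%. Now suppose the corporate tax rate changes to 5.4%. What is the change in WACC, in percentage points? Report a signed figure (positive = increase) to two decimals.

+0.96 pp

Current WACC:
Total capital V = 7.95 + 7.51 = 15.46.
Equity: weight = 7.95/15.46 = 0.5142; cost = 12.5%.
Term loan: weight = 7.51/15.46 = 0.4858; after-tax cost = 7.5% × (1 − 31.7%) = 5.1225%.
WACC = 0.5142 × 12.5000% + 0.4858 × 5.1225% = 8.9162%.
After the change:
Total capital V = 7.95 + 7.51 = 15.46.
Equity: weight = 7.95/15.46 = 0.5142; cost = 12.5%.
Term loan: weight = 7.51/15.46 = 0.4858; after-tax cost = 7.5% × (1 − 5.4%) = 7.0950%.
WACC = 0.5142 × 12.5000% + 0.4858 × 7.0950% = 9.8744%.
Change in WACC = 9.8744% − 8.9162% = 0.9582 pp.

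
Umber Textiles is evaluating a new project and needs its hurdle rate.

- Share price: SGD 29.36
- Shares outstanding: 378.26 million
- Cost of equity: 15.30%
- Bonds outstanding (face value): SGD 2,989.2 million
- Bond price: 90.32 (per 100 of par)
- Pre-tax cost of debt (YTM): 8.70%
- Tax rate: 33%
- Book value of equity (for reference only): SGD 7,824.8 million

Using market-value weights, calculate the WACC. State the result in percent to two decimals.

Market value of equity E = 29.36 × 378.26m = 11105.7136m. Market value of debt D = 2989.2m × 90.32/100 = 2699.84544m.
Total capital V = 11105.7136 + 2699.84544 = 13805.55904.
Equity: weight = 11105.7136/13805.55904 = 0.8044; cost = 15.3%.
Bonds outstanding: weight = 2699.84544/13805.55904 = 0.1956; after-tax cost = 8.7% × (1 − 33%) = 5.8290%.
WACC = 0.8044 × 15.3000% + 0.1956 × 5.8290% = 13.4478%.

13.45%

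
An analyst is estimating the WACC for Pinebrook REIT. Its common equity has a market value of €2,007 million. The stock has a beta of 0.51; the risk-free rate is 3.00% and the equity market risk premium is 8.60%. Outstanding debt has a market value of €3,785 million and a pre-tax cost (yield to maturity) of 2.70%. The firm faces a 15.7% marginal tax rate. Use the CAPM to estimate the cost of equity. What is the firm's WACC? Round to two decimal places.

Cost of equity via CAPM: Re = 3.0% + 0.51 × 8.6% = 7.3860%.
Total capital V = 2007 + 3785 = 5792.
Equity: weight = 2007/5792 = 0.3465; cost = 7.386%.
Debt: weight = 3785/5792 = 0.6535; after-tax cost = 2.7% × (1 − 15.7%) = 2.2761%.
WACC = 0.3465 × 7.3860% + 0.6535 × 2.2761% = 4.0467%.

4.05%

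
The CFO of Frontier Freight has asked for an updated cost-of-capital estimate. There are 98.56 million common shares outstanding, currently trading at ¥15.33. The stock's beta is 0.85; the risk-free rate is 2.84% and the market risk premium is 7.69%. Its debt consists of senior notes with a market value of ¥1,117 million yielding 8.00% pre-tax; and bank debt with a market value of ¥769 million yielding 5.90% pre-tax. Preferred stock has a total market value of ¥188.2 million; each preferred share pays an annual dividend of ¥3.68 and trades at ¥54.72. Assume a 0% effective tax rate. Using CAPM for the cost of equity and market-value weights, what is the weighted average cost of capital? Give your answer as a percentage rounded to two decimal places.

8.06%

Cost of equity via CAPM: Re = 2.84% + 0.85 × 7.69% = 9.3765%.
Cost of preferred: Rp = 3.68 / 54.72 = 6.7251%.
Market value of equity E = 15.33 × 98.56m = 1510.9248m.
Total capital V = 1510.9248 + 188.2 + 1117 + 769 = 3585.1248.
Equity: weight = 1510.9248/3585.1248 = 0.4214; cost = 9.3765%.
Preferred: weight = 188.2/3585.1248 = 0.0525; cost = 6.7251%.
Senior notes: weight = 1117/3585.1248 = 0.3116; after-tax cost = 8% × (1 − 0%) = 8.0000%.
Bank debt: weight = 769/3585.1248 = 0.2145; after-tax cost = 5.9% × (1 − 0%) = 5.9000%.
WACC = 0.4214 × 9.3765% + 0.0525 × 6.7251% + 0.3116 × 8.0000% + 0.2145 × 5.9000% = 8.0627%.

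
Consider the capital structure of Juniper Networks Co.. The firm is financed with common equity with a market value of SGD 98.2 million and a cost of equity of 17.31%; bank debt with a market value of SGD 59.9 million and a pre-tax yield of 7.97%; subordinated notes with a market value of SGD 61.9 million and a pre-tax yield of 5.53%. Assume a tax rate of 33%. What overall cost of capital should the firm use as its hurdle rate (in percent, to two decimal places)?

10.22%

Total capital V = 98.2 + 59.9 + 61.9 = 220.
Equity: weight = 98.2/220 = 0.4464; cost = 17.31%.
Bank debt: weight = 59.9/220 = 0.2723; after-tax cost = 7.97% × (1 − 33%) = 5.3399%.
Subordinated notes: weight = 61.9/220 = 0.2814; after-tax cost = 5.53% × (1 − 33%) = 3.7051%.
WACC = 0.4464 × 17.3100% + 0.2723 × 5.3399% + 0.2814 × 3.7051% = 10.2229%.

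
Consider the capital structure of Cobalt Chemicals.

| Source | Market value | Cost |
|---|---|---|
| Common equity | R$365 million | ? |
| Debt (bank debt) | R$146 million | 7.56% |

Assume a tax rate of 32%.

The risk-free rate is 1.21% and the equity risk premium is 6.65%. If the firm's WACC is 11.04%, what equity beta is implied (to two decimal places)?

Total capital V = 365 + 146 = 511.
Equity weight = 365/511 = 0.7143.
Bank debt weight = 146/511 = 0.2857.
Debt contribution = 0.2857 × 7.56% × (1 − 32%) = 1.4688%.
Required equity contribution = 11.04% − 1.4688% = 9.5712%  ⇒  Re = 13.3997%.
CAPM: 13.3997% = 1.21% + β × 6.65%  ⇒  β = 1.8330.

1.83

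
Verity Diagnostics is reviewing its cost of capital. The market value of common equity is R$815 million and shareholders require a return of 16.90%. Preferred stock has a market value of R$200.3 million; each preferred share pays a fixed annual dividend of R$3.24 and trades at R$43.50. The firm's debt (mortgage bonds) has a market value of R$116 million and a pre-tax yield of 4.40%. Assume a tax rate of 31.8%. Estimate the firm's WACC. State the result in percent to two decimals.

13.80%

Cost of preferred: Rp = 3.24 / 43.5 = 7.4483%.
Total capital V = 815 + 200.3 + 116 = 1131.3.
Equity: weight = 815/1131.3 = 0.7204; cost = 16.9%.
Preferred: weight = 200.3/1131.3 = 0.1771; cost = 7.4483%.
Mortgage bonds: weight = 116/1131.3 = 0.1025; after-tax cost = 4.4% × (1 − 31.8%) = 3.0008%.
WACC = 0.7204 × 16.9000% + 0.1771 × 7.4483% + 0.1025 × 3.0008% = 13.8014%.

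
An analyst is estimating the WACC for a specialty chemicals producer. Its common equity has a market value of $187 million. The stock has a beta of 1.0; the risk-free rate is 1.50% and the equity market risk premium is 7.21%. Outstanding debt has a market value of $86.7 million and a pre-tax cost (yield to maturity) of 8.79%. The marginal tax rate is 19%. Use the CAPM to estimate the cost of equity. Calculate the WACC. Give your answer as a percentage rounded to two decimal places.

Cost of equity via CAPM: Re = 1.5% + 1.0 × 7.21% = 8.7100%.
Total capital V = 187 + 86.7 = 273.7.
Equity: weight = 187/273.7 = 0.6832; cost = 8.71%.
Debt: weight = 86.7/273.7 = 0.3168; after-tax cost = 8.79% × (1 − 19%) = 7.1199%.
WACC = 0.6832 × 8.7100% + 0.3168 × 7.1199% = 8.2063%.

8.21%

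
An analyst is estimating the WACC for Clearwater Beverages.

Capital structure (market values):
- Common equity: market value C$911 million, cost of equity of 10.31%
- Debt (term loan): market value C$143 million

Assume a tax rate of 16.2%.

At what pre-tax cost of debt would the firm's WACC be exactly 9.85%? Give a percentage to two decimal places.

8.26%

Total capital V = 911 + 143 = 1054.
Equity weight = 911/1054 = 0.8643.
Term loan weight = 143/1054 = 0.1357.
Equity contribution = 0.8643 × 10.31% = 8.9112%.
Remaining for debt = 9.85% − 8.9112% = 0.9388%.
Rd × (1 − 16.2%) × 0.1357 = 0.9388%  ⇒  Rd = 8.2572%.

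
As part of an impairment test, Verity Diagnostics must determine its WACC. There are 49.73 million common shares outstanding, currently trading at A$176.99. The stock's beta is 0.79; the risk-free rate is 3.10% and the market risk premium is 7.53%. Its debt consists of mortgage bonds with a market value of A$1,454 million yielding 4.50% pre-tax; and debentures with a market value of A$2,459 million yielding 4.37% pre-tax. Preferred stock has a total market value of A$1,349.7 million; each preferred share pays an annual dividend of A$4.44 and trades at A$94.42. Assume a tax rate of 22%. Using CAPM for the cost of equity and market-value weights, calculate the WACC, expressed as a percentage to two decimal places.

7.07%

Cost of equity via CAPM: Re = 3.1% + 0.79 × 7.53% = 9.0487%.
Cost of preferred: Rp = 4.44 / 94.42 = 4.7024%.
Market value of equity E = 176.99 × 49.73m = 8801.7127m.
Total capital V = 8801.7127 + 1349.7 + 1454 + 2459 = 14064.4127.
Equity: weight = 8801.7127/14064.4127 = 0.6258; cost = 9.0487%.
Preferred: weight = 1349.7/14064.4127 = 0.0960; cost = 4.7024%.
Mortgage bonds: weight = 1454/14064.4127 = 0.1034; after-tax cost = 4.5% × (1 − 22%) = 3.5100%.
Debentures: weight = 2459/14064.4127 = 0.1748; after-tax cost = 4.37% × (1 − 22%) = 3.4086%.
WACC = 0.6258 × 9.0487% + 0.0960 × 4.7024% + 0.1034 × 3.5100% + 0.1748 × 3.4086% = 7.0729%.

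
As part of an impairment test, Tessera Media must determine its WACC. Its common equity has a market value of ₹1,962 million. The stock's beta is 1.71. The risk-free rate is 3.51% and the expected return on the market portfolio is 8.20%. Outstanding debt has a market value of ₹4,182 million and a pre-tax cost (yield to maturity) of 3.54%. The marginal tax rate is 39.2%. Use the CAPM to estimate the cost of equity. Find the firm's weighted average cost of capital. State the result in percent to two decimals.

5.15%

Market risk premium = 8.2% − 3.51% = 4.69%.
Cost of equity via CAPM: Re = 3.51% + 1.71 × 4.69% = 11.5299%.
Total capital V = 1962 + 4182 = 6144.
Equity: weight = 1962/6144 = 0.3193; cost = 11.5299%.
Debt: weight = 4182/6144 = 0.6807; after-tax cost = 3.54% × (1 − 39.2%) = 2.1523%.
WACC = 0.3193 × 11.5299% + 0.6807 × 2.1523% = 5.1469%.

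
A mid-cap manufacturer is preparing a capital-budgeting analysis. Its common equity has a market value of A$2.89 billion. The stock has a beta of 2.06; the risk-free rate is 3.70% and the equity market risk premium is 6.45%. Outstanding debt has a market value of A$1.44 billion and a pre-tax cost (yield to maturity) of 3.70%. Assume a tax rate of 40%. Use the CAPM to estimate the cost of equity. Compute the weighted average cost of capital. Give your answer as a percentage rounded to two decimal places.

Cost of equity via CAPM: Re = 3.7% + 2.06 × 6.45% = 16.9870%.
Total capital V = 2.89 + 1.44 = 4.33.
Equity: weight = 2.89/4.33 = 0.6674; cost = 16.987%.
Debt: weight = 1.44/4.33 = 0.3326; after-tax cost = 3.7% × (1 − 40%) = 2.2200%.
WACC = 0.6674 × 16.9870% + 0.3326 × 2.2200% = 12.0760%.

12.08%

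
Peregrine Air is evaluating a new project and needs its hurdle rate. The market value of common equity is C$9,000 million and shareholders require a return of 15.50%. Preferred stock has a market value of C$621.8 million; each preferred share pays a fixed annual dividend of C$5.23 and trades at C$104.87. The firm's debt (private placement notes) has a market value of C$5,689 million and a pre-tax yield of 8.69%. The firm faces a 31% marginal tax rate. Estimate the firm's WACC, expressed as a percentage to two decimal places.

Cost of preferred: Rp = 5.23 / 104.87 = 4.9871%.
Total capital V = 9000 + 621.8 + 5689 = 15310.8.
Equity: weight = 9000/15310.8 = 0.5878; cost = 15.5%.
Preferred: weight = 621.8/15310.8 = 0.0406; cost = 4.9871%.
Private placement notes: weight = 5689/15310.8 = 0.3716; after-tax cost = 8.69% × (1 − 31%) = 5.9961%.
WACC = 0.5878 × 15.5000% + 0.0406 × 4.9871% + 0.3716 × 5.9961% = 11.5417%.

11.54%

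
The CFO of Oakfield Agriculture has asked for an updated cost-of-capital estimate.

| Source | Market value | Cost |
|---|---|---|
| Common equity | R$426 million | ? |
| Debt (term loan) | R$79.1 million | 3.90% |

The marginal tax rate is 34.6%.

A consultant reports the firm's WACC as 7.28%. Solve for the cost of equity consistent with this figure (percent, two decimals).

Total capital V = 426 + 79.1 = 505.1.
Equity weight = 426/505.1 = 0.8434.
Term loan weight = 79.1/505.1 = 0.1566.
Debt contribution = 0.1566 × 3.9% × (1 − 34.6%) = 0.3994%.
Required equity contribution = 7.28% − 0.3994% = 6.8806%.
Re = 6.8806% / 0.8434 = 8.1582%.

8.16%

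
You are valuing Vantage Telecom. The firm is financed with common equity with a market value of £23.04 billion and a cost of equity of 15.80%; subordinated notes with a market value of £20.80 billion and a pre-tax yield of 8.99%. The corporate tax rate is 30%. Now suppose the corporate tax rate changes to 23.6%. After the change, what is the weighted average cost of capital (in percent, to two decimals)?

After the change:
Total capital V = 23.04 + 20.8 = 43.84.
Equity: weight = 23.04/43.84 = 0.5255; cost = 15.8%.
Subordinated notes: weight = 20.8/43.84 = 0.4745; after-tax cost = 8.99% × (1 − 23.6%) = 6.8684%.
WACC = 0.5255 × 15.8000% + 0.4745 × 6.8684% = 11.5624%.

11.56%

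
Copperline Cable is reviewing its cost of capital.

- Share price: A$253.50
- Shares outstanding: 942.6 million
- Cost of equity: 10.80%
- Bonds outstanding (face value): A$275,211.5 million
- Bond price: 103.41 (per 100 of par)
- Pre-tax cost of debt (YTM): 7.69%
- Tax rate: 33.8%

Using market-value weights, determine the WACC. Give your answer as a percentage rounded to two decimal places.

7.70%

Market value of equity E = 253.5 × 942.6m = 238949.1m. Market value of debt D = 275211.5m × 103.41/100 = 284596.21215m.
Total capital V = 238949.1 + 284596.21215 = 523545.31215.
Equity: weight = 238949.1/523545.31215 = 0.4564; cost = 10.8%.
Bonds outstanding: weight = 284596.21215/523545.31215 = 0.5436; after-tax cost = 7.69% × (1 − 33.8%) = 5.0908%.
WACC = 0.4564 × 10.8000% + 0.5436 × 5.0908% = 7.6965%.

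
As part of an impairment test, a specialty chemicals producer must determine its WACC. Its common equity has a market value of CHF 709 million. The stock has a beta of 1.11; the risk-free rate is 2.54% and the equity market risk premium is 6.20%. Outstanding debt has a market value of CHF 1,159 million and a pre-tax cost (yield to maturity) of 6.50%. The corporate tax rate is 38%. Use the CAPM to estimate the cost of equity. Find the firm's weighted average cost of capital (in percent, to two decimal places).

6.08%

Cost of equity via CAPM: Re = 2.54% + 1.11 × 6.2% = 9.4220%.
Total capital V = 709 + 1159 = 1868.
Equity: weight = 709/1868 = 0.3796; cost = 9.422%.
Debt: weight = 1159/1868 = 0.6204; after-tax cost = 6.5% × (1 − 38%) = 4.0300%.
WACC = 0.3796 × 9.4220% + 0.6204 × 4.0300% = 6.0765%.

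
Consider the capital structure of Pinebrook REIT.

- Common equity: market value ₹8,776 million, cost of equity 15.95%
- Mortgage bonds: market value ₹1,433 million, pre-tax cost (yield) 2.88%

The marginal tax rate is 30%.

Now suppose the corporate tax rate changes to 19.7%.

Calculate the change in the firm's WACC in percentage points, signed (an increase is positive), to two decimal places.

Current WACC:
Total capital V = 8776 + 1433 = 10209.
Equity: weight = 8776/10209 = 0.8596; cost = 15.95%.
Mortgage bonds: weight = 1433/10209 = 0.1404; after-tax cost = 2.88% × (1 − 30%) = 2.0160%.
WACC = 0.8596 × 15.9500% + 0.1404 × 2.0160% = 13.9941%.
After the change:
Total capital V = 8776 + 1433 = 10209.
Equity: weight = 8776/10209 = 0.8596; cost = 15.95%.
Mortgage bonds: weight = 1433/10209 = 0.1404; after-tax cost = 2.88% × (1 − 19.7%) = 2.3126%.
WACC = 0.8596 × 15.9500% + 0.1404 × 2.3126% = 14.0358%.
Change in WACC = 14.0358% − 13.9941% = 0.0416 pp.

+0.04 pp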